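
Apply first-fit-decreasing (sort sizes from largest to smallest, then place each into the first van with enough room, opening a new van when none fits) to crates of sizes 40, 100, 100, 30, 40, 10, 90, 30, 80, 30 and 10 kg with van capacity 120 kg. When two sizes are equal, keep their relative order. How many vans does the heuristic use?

5

Sorted descending: 100, 100, 90, 80, 40, 40, 30, 30, 30, 10, 10.
  100 → van 1 (new)  [load 100/120]
  100 → van 2 (new)  [load 100/120]
  90 → van 3 (new)  [load 90/120]
  80 → van 4 (new)  [load 80/120]
  40 → van 4  [load 120/120]
  40 → van 5 (new)  [load 40/120]
  30 → van 3  [load 120/120]
  30 → van 5  [load 70/120]
  30 → van 5  [load 100/120]
  10 → van 1  [load 110/120]
  10 → van 1  [load 120/120]
5 vans opened.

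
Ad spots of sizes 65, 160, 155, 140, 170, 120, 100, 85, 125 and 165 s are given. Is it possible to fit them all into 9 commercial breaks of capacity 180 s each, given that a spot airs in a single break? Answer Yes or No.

Yes

A valid assignment using 9 commercial breaks:
  break 1: 170 = 170
  break 2: 165 = 165
  break 3: 160 = 160
  break 4: 155 = 155
  break 5: 140 = 140
  break 6: 125 = 125
  break 7: 120 = 120
  break 8: 100 + 65 = 165
  break 9: 85 = 85
Every load is within 180 s, so 9 commercial breaks suffice.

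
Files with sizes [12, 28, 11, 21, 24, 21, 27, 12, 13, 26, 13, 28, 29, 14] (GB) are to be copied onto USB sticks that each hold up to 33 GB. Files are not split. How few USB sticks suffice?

10

Total = 29 + 28 + 28 + 27 + 26 + 24 + 21 + 21 + 14 + 13 + 13 + 12 + 12 + 11 = 279 GB.
Lower bound: ⌈279/33⌉ = 9 USB sticks.
A packing using 10 USB sticks:
  USB stick 1: 29 = 29
  USB stick 2: 28 = 28
  USB stick 3: 28 = 28
  USB stick 4: 27 = 27
  USB stick 5: 26 = 26
  USB stick 6: 24 = 24
  USB stick 7: 21 + 12 = 33
  USB stick 8: 21 + 12 = 33
  USB stick 9: 14 + 13 = 27
  USB stick 10: 13 + 11 = 24
No arrangement into 9 USB sticks stays within capacity, so 10 is optimal.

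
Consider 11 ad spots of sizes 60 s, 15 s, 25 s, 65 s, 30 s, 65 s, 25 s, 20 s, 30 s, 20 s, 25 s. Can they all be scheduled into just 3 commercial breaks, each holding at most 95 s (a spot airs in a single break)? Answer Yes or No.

No

Total = 380 s; ⌈380/95⌉ = 4.
At least 4 commercial breaks are required, but only 3 are allowed.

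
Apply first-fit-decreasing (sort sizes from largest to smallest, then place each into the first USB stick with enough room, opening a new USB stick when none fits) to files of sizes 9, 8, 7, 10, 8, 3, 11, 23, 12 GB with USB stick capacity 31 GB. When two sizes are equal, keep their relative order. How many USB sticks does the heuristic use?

Sorted descending: 23, 12, 11, 10, 9, 8, 8, 7, 3.
  23 → USB stick 1 (new)  [load 23/31]
  12 → USB stick 2 (new)  [load 12/31]
  11 → USB stick 2  [load 23/31]
  10 → USB stick 3 (new)  [load 10/31]
  9 → USB stick 3  [load 19/31]
  8 → USB stick 1  [load 31/31]
  8 → USB stick 2  [load 31/31]
  7 → USB stick 3  [load 26/31]
  3 → USB stick 3  [load 29/31]
3 USB sticks opened.

3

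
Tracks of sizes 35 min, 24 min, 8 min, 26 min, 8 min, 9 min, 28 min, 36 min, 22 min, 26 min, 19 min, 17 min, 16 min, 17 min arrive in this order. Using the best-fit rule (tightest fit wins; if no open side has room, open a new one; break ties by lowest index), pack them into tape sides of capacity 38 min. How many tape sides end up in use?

  35 → side 1 (new)  [load 35/38]
  24 → side 2 (new)  [load 24/38]
  8 → side 2  [load 32/38]
  26 → side 3 (new)  [load 26/38]
  8 → side 3  [load 34/38]
  9 → side 4 (new)  [load 9/38]
  28 → side 4  [load 37/38]
  36 → side 5 (new)  [load 36/38]
  22 → side 6 (new)  [load 22/38]
  26 → side 7 (new)  [load 26/38]
  19 → side 8 (new)  [load 19/38]
  17 → side 8  [load 36/38]
  16 → side 6  [load 38/38]
  17 → side 9 (new)  [load 17/38]
9 tape sides opened.

9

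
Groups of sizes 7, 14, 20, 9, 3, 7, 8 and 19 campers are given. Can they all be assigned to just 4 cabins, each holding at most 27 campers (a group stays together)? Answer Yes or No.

A valid assignment using 4 cabins:
  cabin 1: 20 + 7 = 27
  cabin 2: 19 + 8 = 27
  cabin 3: 14 + 9 + 3 = 26
  cabin 4: 7 = 7
Every load is within 27 campers, so 4 cabins suffice.

Yes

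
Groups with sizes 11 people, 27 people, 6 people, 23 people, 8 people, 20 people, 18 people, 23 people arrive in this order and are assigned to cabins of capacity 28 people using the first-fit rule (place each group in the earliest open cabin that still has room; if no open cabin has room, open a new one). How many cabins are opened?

  11 → cabin 1 (new)  [load 11/28]
  27 → cabin 2 (new)  [load 27/28]
  6 → cabin 1  [load 17/28]
  23 → cabin 3 (new)  [load 23/28]
  8 → cabin 1  [load 25/28]
  20 → cabin 4 (new)  [load 20/28]
  18 → cabin 5 (new)  [load 18/28]
  23 → cabin 6 (new)  [load 23/28]
6 cabins opened.

6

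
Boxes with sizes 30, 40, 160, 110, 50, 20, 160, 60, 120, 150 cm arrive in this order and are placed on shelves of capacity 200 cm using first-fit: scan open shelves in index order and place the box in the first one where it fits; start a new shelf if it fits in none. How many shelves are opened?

6

  30 → shelf 1 (new)  [load 30/200]
  40 → shelf 1  [load 70/200]
  160 → shelf 2 (new)  [load 160/200]
  110 → shelf 1  [load 180/200]
  50 → shelf 3 (new)  [load 50/200]
  20 → shelf 1  [load 200/200]
  160 → shelf 4 (new)  [load 160/200]
  60 → shelf 3  [load 110/200]
  120 → shelf 5 (new)  [load 120/200]
  150 → shelf 6 (new)  [load 150/200]
6 shelves opened.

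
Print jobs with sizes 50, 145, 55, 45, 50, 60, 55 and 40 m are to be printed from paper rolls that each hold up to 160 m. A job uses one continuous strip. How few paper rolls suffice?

4

Total = 145 + 60 + 55 + 55 + 50 + 50 + 45 + 40 = 500 m.
Lower bound: ⌈500/160⌉ = 4 paper rolls.
A packing using 4 paper rolls:
  roll 1: 145 = 145
  roll 2: 60 + 55 + 45 = 160
  roll 3: 55 + 50 + 50 = 155
  roll 4: 40 = 40
This matches the lower bound, so 4 is optimal.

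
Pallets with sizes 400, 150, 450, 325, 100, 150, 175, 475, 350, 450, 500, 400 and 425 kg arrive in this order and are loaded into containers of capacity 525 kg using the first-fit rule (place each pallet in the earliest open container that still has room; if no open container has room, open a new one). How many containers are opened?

  400 → container 1 (new)  [load 400/525]
  150 → container 2 (new)  [load 150/525]
  450 → container 3 (new)  [load 450/525]
  325 → container 2  [load 475/525]
  100 → container 1  [load 500/525]
  150 → container 4 (new)  [load 150/525]
  175 → container 4  [load 325/525]
  475 → container 5 (new)  [load 475/525]
  350 → container 6 (new)  [load 350/525]
  450 → container 7 (new)  [load 450/525]
  500 → container 8 (new)  [load 500/525]
  400 → container 9 (new)  [load 400/525]
  425 → container 10 (new)  [load 425/525]
10 containers opened.

10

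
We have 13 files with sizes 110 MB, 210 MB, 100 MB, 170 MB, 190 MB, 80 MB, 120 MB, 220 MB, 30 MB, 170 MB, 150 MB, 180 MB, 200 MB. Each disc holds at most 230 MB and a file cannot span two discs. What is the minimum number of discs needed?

10

Total = 220 + 210 + 200 + 190 + 180 + 170 + 170 + 150 + 120 + 110 + 100 + 80 + 30 = 1930 MB.
Lower bound: ⌈1930/230⌉ = 9 discs.
A packing using 10 discs:
  disc 1: 220 = 220
  disc 2: 210 = 210
  disc 3: 200 + 30 = 230
  disc 4: 190 = 190
  disc 5: 180 = 180
  disc 6: 170 = 170
  disc 7: 170 = 170
  disc 8: 150 + 80 = 230
  disc 9: 120 + 110 = 230
  disc 10: 100 = 100
No arrangement into 9 discs stays within capacity, so 10 is optimal.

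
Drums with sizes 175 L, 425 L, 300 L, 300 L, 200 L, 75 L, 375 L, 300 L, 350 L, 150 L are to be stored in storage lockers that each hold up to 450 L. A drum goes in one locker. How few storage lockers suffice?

Total = 425 + 375 + 350 + 300 + 300 + 300 + 200 + 175 + 150 + 75 = 2650 L.
Lower bound: ⌈2650/450⌉ = 6 storage lockers.
A packing using 7 storage lockers:
  locker 1: 425 = 425
  locker 2: 375 + 75 = 450
  locker 3: 350 = 350
  locker 4: 300 + 150 = 450
  locker 5: 300 = 300
  locker 6: 300 = 300
  locker 7: 200 + 175 = 375
No arrangement into 6 storage lockers stays within capacity, so 7 is optimal.

7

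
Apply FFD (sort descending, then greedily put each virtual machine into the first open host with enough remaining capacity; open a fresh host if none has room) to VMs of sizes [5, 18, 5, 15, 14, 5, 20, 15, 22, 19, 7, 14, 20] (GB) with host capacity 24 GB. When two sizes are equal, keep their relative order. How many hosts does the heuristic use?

Sorted descending: 22, 20, 20, 19, 18, 15, 15, 14, 14, 7, 5, 5, 5.
  22 → host 1 (new)  [load 22/24]
  20 → host 2 (new)  [load 20/24]
  20 → host 3 (new)  [load 20/24]
  19 → host 4 (new)  [load 19/24]
  18 → host 5 (new)  [load 18/24]
  15 → host 6 (new)  [load 15/24]
  15 → host 7 (new)  [load 15/24]
  14 → host 8 (new)  [load 14/24]
  14 → host 9 (new)  [load 14/24]
  7 → host 6  [load 22/24]
  5 → host 4  [load 24/24]
  5 → host 5  [load 23/24]
  5 → host 7  [load 20/24]
9 hosts opened.

9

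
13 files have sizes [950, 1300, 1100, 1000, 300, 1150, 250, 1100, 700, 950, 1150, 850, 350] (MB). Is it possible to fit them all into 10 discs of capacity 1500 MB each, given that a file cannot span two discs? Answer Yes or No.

Yes

A valid assignment using 10 discs:
  disc 1: 1300 = 1300
  disc 2: 1150 + 350 = 1500
  disc 3: 1150 + 300 = 1450
  disc 4: 1100 + 250 = 1350
  disc 5: 1100 = 1100
  disc 6: 1000 = 1000
  disc 7: 950 = 950
  disc 8: 950 = 950
  disc 9: 850 = 850
  disc 10: 700 = 700
Every load is within 1500 MB, so 10 discs suffice.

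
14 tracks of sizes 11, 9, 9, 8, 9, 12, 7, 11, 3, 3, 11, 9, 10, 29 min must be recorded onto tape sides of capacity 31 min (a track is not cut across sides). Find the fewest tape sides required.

5

Total = 29 + 12 + 11 + 11 + 11 + 10 + 9 + 9 + 9 + 9 + 8 + 7 + 3 + 3 = 141 min.
Lower bound: ⌈141/31⌉ = 5 tape sides.
A packing using 5 tape sides:
  side 1: 29 = 29
  side 2: 12 + 11 + 8 = 31
  side 3: 11 + 11 + 9 = 31
  side 4: 10 + 9 + 9 + 3 = 31
  side 5: 9 + 7 + 3 = 19
This matches the lower bound, so 5 is optimal.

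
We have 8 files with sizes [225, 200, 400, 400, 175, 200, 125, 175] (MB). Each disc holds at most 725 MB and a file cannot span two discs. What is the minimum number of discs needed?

3

Total = 400 + 400 + 225 + 200 + 200 + 175 + 175 + 125 = 1900 MB.
Lower bound: ⌈1900/725⌉ = 3 discs.
A packing using 3 discs:
  disc 1: 400 + 225 = 625
  disc 2: 400 + 200 + 125 = 725
  disc 3: 200 + 175 + 175 = 550
This matches the lower bound, so 3 is optimal.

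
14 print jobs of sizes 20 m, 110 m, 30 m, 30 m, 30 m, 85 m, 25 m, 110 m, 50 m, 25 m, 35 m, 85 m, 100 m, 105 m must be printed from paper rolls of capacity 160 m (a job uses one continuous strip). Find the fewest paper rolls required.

6

Total = 110 + 110 + 105 + 100 + 85 + 85 + 50 + 35 + 30 + 30 + 30 + 25 + 25 + 20 = 840 m.
Lower bound: ⌈840/160⌉ = 6 paper rolls.
A packing using 6 paper rolls:
  roll 1: 110 + 50 = 160
  roll 2: 110 + 35 = 145
  roll 3: 105 + 30 + 25 = 160
  roll 4: 100 + 30 + 30 = 160
  roll 5: 85 + 25 + 20 = 130
  roll 6: 85 = 85
This matches the lower bound, so 6 is optimal.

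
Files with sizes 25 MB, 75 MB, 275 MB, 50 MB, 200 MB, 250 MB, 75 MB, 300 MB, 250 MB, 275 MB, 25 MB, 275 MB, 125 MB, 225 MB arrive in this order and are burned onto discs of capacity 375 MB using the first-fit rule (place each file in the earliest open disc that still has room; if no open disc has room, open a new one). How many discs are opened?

  25 → disc 1 (new)  [load 25/375]
  75 → disc 1  [load 100/375]
  275 → disc 1  [load 375/375]
  50 → disc 2 (new)  [load 50/375]
  200 → disc 2  [load 250/375]
  250 → disc 3 (new)  [load 250/375]
  75 → disc 2  [load 325/375]
  300 → disc 4 (new)  [load 300/375]
  250 → disc 5 (new)  [load 250/375]
  275 → disc 6 (new)  [load 275/375]
  25 → disc 2  [load 350/375]
  275 → disc 7 (new)  [load 275/375]
  125 → disc 3  [load 375/375]
  225 → disc 8 (new)  [load 225/375]
8 discs opened.

8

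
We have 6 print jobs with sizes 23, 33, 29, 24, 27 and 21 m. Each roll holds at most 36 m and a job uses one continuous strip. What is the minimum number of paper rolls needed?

6

Total = 33 + 29 + 27 + 24 + 23 + 21 = 157 m.
Lower bound: ⌈157/36⌉ = 5 paper rolls.
Also, 6 print jobs each exceed 18 m, and no two of those can share a roll, so at least 6 paper rolls are needed.
A packing using 6 paper rolls:
  roll 1: 33 = 33
  roll 2: 29 = 29
  roll 3: 27 = 27
  roll 4: 24 = 24
  roll 5: 23 = 23
  roll 6: 21 = 21
This matches the lower bound, so 6 is optimal.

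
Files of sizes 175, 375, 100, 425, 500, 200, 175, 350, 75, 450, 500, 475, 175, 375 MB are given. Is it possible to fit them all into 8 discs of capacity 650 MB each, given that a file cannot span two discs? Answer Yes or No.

Yes

A valid assignment using 8 discs:
  disc 1: 500 + 100 = 600
  disc 2: 500 + 75 = 575
  disc 3: 475 + 175 = 650
  disc 4: 450 + 200 = 650
  disc 5: 425 + 175 = 600
  disc 6: 375 + 175 = 550
  disc 7: 375 = 375
  disc 8: 350 = 350
Every load is within 650 MB, so 8 discs suffice.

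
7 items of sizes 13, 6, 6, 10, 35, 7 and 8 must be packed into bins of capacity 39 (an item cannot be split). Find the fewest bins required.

Total = 35 + 13 + 10 + 8 + 7 + 6 + 6 = 85.
Lower bound: ⌈85/39⌉ = 3 bins.
A packing using 3 bins:
  bin 1: 35 = 35
  bin 2: 13 + 10 + 8 + 7 = 38
  bin 3: 6 + 6 = 12
This matches the lower bound, so 3 is optimal.

3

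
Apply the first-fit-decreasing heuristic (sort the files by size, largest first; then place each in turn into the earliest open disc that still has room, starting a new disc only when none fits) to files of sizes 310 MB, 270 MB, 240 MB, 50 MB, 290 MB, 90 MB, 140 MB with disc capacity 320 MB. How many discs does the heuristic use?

Sorted descending: 310, 290, 270, 240, 140, 90, 50.
  310 → disc 1 (new)  [load 310/320]
  290 → disc 2 (new)  [load 290/320]
  270 → disc 3 (new)  [load 270/320]
  240 → disc 4 (new)  [load 240/320]
  140 → disc 5 (new)  [load 140/320]
  90 → disc 5  [load 230/320]
  50 → disc 3  [load 320/320]
5 discs opened.

5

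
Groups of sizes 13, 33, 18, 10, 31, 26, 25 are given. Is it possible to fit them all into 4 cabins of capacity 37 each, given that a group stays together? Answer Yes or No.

Total = 156; ⌈156/37⌉ = 5.
At least 5 cabins are required, but only 4 are allowed.

No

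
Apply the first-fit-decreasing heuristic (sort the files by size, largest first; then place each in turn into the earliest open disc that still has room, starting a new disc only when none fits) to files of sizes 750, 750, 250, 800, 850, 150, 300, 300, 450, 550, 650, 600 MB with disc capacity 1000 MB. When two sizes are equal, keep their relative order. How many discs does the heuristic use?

7

Sorted descending: 850, 800, 750, 750, 650, 600, 550, 450, 300, 300, 250, 150.
  850 → disc 1 (new)  [load 850/1000]
  800 → disc 2 (new)  [load 800/1000]
  750 → disc 3 (new)  [load 750/1000]
  750 → disc 4 (new)  [load 750/1000]
  650 → disc 5 (new)  [load 650/1000]
  600 → disc 6 (new)  [load 600/1000]
  550 → disc 7 (new)  [load 550/1000]
  450 → disc 7  [load 1000/1000]
  300 → disc 5  [load 950/1000]
  300 → disc 6  [load 900/1000]
  250 → disc 3  [load 1000/1000]
  150 → disc 1  [load 1000/1000]
7 discs opened.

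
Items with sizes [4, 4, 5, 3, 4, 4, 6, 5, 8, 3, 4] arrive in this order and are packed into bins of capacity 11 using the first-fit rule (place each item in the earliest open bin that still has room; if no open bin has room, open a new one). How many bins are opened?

6

  4 → bin 1 (new)  [load 4/11]
  4 → bin 1  [load 8/11]
  5 → bin 2 (new)  [load 5/11]
  3 → bin 1  [load 11/11]
  4 → bin 2  [load 9/11]
  4 → bin 3 (new)  [load 4/11]
  6 → bin 3  [load 10/11]
  5 → bin 4 (new)  [load 5/11]
  8 → bin 5 (new)  [load 8/11]
  3 → bin 4  [load 8/11]
  4 → bin 6 (new)  [load 4/11]
6 bins opened.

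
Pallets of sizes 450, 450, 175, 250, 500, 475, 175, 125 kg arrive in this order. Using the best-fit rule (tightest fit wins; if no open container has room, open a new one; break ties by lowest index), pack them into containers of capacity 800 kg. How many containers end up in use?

4

  450 → container 1 (new)  [load 450/800]
  450 → container 2 (new)  [load 450/800]
  175 → container 1  [load 625/800]
  250 → container 2  [load 700/800]
  500 → container 3 (new)  [load 500/800]
  475 → container 4 (new)  [load 475/800]
  175 → container 1  [load 800/800]
  125 → container 3  [load 625/800]
4 containers opened.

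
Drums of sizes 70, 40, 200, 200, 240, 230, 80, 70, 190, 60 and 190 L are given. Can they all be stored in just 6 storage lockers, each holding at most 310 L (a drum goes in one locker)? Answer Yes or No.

Yes

A valid assignment using 6 storage lockers:
  locker 1: 240 + 70 = 310
  locker 2: 230 + 80 = 310
  locker 3: 200 + 70 + 40 = 310
  locker 4: 200 + 60 = 260
  locker 5: 190 = 190
  locker 6: 190 = 190
Every load is within 310 L, so 6 storage lockers suffice.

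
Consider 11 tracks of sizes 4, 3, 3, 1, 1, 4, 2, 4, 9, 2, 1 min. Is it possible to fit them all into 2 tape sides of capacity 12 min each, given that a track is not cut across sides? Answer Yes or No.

Total = 34 min; ⌈34/12⌉ = 3.
At least 3 tape sides are required, but only 2 are allowed.

No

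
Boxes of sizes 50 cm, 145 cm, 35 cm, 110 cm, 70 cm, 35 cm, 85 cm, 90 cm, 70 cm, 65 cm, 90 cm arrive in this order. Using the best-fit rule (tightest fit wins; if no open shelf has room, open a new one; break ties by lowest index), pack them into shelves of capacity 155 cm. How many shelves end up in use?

6

  50 → shelf 1 (new)  [load 50/155]
  145 → shelf 2 (new)  [load 145/155]
  35 → shelf 1  [load 85/155]
  110 → shelf 3 (new)  [load 110/155]
  70 → shelf 1  [load 155/155]
  35 → shelf 3  [load 145/155]
  85 → shelf 4 (new)  [load 85/155]
  90 → shelf 5 (new)  [load 90/155]
  70 → shelf 4  [load 155/155]
  65 → shelf 5  [load 155/155]
  90 → shelf 6 (new)  [load 90/155]
6 shelves opened.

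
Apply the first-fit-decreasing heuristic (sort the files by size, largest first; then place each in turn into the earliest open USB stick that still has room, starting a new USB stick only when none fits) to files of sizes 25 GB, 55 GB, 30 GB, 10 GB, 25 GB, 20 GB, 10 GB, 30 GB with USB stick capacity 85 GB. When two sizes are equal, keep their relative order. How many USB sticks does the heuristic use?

Sorted descending: 55, 30, 30, 25, 25, 20, 10, 10.
  55 → USB stick 1 (new)  [load 55/85]
  30 → USB stick 1  [load 85/85]
  30 → USB stick 2 (new)  [load 30/85]
  25 → USB stick 2  [load 55/85]
  25 → USB stick 2  [load 80/85]
  20 → USB stick 3 (new)  [load 20/85]
  10 → USB stick 3  [load 30/85]
  10 → USB stick 3  [load 40/85]
3 USB sticks opened.

3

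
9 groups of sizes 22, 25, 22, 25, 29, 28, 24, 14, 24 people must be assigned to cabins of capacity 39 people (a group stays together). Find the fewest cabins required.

Total = 29 + 28 + 25 + 25 + 24 + 24 + 22 + 22 + 14 = 213 people.
Lower bound: ⌈213/39⌉ = 6 cabins.
Also, 8 groups each exceed 39/2 people, and no two of those can share a cabin, so at least 8 cabins are needed.
A packing using 8 cabins:
  cabin 1: 29 = 29
  cabin 2: 28 = 28
  cabin 3: 25 + 14 = 39
  cabin 4: 25 = 25
  cabin 5: 24 = 24
  cabin 6: 24 = 24
  cabin 7: 22 = 22
  cabin 8: 22 = 22
This matches the lower bound, so 8 is optimal.

8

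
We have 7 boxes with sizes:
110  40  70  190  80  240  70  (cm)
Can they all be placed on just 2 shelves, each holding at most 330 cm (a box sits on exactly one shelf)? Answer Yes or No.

No

Total = 800 cm; ⌈800/330⌉ = 3.
At least 3 shelves are required, but only 2 are allowed.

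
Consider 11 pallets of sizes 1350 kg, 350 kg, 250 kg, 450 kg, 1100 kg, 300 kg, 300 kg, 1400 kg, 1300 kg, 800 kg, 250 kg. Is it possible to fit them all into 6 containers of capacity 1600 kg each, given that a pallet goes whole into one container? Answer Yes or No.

A valid assignment using 6 containers:
  container 1: 1400 = 1400
  container 2: 1350 + 250 = 1600
  container 3: 1300 + 300 = 1600
  container 4: 1100 + 450 = 1550
  container 5: 800 + 350 + 300 = 1450
  container 6: 250 = 250
Every load is within 1600 kg, so 6 containers suffice.

Yes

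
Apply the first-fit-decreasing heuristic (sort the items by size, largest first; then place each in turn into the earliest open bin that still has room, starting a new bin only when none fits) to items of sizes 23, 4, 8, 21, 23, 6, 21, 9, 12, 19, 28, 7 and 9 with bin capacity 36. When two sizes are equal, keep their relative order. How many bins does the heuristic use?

6

Sorted descending: 28, 23, 23, 21, 21, 19, 12, 9, 9, 8, 7, 6, 4.
  28 → bin 1 (new)  [load 28/36]
  23 → bin 2 (new)  [load 23/36]
  23 → bin 3 (new)  [load 23/36]
  21 → bin 4 (new)  [load 21/36]
  21 → bin 5 (new)  [load 21/36]
  19 → bin 6 (new)  [load 19/36]
  12 → bin 2  [load 35/36]
  9 → bin 3  [load 32/36]
  9 → bin 4  [load 30/36]
  8 → bin 1  [load 36/36]
  7 → bin 5  [load 28/36]
  6 → bin 4  [load 36/36]
  4 → bin 3  [load 36/36]
6 bins opened.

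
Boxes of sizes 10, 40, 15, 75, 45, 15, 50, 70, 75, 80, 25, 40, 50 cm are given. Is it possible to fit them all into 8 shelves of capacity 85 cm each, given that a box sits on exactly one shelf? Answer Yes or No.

A valid assignment using 8 shelves:
  shelf 1: 80 = 80
  shelf 2: 75 + 10 = 85
  shelf 3: 75 = 75
  shelf 4: 70 + 15 = 85
  shelf 5: 50 + 25 = 75
  shelf 6: 50 + 15 = 65
  shelf 7: 45 + 40 = 85
  shelf 8: 40 = 40
Every load is within 85 cm, so 8 shelves suffice.

Yes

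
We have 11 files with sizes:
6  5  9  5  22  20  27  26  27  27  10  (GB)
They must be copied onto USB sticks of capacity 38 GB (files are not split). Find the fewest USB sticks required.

6

Total = 27 + 27 + 27 + 26 + 22 + 20 + 10 + 9 + 6 + 5 + 5 = 184 GB.
Lower bound: ⌈184/38⌉ = 5 USB sticks.
Also, 6 files each exceed 19 GB, and no two of those can share a USB stick, so at least 6 USB sticks are needed.
A packing using 6 USB sticks:
  USB stick 1: 27 + 10 = 37
  USB stick 2: 27 + 9 = 36
  USB stick 3: 27 + 6 + 5 = 38
  USB stick 4: 26 + 5 = 31
  USB stick 5: 22 = 22
  USB stick 6: 20 = 20
This matches the lower bound, so 6 is optimal.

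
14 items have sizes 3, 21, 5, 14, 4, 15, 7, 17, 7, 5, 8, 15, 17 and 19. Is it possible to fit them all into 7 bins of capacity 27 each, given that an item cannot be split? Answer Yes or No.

A valid assignment using 7 bins:
  bin 1: 21 + 5 = 26
  bin 2: 19 + 8 = 27
  bin 3: 17 + 7 + 3 = 27
  bin 4: 17 + 7 = 24
  bin 5: 15 + 5 + 4 = 24
  bin 6: 15 = 15
  bin 7: 14 = 14
Every load is within 27, so 7 bins suffice.

Yes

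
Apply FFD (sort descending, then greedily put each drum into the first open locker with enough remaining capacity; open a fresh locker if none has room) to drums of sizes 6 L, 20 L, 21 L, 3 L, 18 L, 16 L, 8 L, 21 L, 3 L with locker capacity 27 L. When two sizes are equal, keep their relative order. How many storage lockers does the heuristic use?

5

Sorted descending: 21, 21, 20, 18, 16, 8, 6, 3, 3.
  21 → locker 1 (new)  [load 21/27]
  21 → locker 2 (new)  [load 21/27]
  20 → locker 3 (new)  [load 20/27]
  18 → locker 4 (new)  [load 18/27]
  16 → locker 5 (new)  [load 16/27]
  8 → locker 4  [load 26/27]
  6 → locker 1  [load 27/27]
  3 → locker 2  [load 24/27]
  3 → locker 2  [load 27/27]
5 storage lockers opened.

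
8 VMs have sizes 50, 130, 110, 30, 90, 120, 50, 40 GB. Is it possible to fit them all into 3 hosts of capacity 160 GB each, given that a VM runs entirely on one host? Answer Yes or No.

No

Total = 620 GB; ⌈620/160⌉ = 4.
At least 4 hosts are required, but only 3 are allowed.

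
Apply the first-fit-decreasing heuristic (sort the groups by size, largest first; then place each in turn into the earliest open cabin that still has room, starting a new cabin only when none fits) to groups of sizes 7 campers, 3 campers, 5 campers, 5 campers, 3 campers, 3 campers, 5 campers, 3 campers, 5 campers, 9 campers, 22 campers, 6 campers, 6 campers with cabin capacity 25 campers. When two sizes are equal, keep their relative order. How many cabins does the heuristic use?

Sorted descending: 22, 9, 7, 6, 6, 5, 5, 5, 5, 3, 3, 3, 3.
  22 → cabin 1 (new)  [load 22/25]
  9 → cabin 2 (new)  [load 9/25]
  7 → cabin 2  [load 16/25]
  6 → cabin 2  [load 22/25]
  6 → cabin 3 (new)  [load 6/25]
  5 → cabin 3  [load 11/25]
  5 → cabin 3  [load 16/25]
  5 → cabin 3  [load 21/25]
  5 → cabin 4 (new)  [load 5/25]
  3 → cabin 1  [load 25/25]
  3 → cabin 2  [load 25/25]
  3 → cabin 3  [load 24/25]
  3 → cabin 4  [load 8/25]
4 cabins opened.

4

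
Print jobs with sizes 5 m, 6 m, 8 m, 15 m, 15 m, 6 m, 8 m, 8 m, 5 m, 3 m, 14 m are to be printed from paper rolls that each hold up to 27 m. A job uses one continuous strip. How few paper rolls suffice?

Total = 15 + 15 + 14 + 8 + 8 + 8 + 6 + 6 + 5 + 5 + 3 = 93 m.
Lower bound: ⌈93/27⌉ = 4 paper rolls.
A packing using 4 paper rolls:
  roll 1: 15 + 8 + 3 = 26
  roll 2: 15 + 8 = 23
  roll 3: 14 + 8 + 5 = 27
  roll 4: 6 + 6 + 5 = 17
This matches the lower bound, so 4 is optimal.

4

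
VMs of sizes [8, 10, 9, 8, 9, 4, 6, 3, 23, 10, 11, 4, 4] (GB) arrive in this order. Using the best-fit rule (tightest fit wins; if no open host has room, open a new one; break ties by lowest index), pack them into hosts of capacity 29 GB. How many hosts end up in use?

  8 → host 1 (new)  [load 8/29]
  10 → host 1  [load 18/29]
  9 → host 1  [load 27/29]
  8 → host 2 (new)  [load 8/29]
  9 → host 2  [load 17/29]
  4 → host 2  [load 21/29]
  6 → host 2  [load 27/29]
  3 → host 3 (new)  [load 3/29]
  23 → host 3  [load 26/29]
  10 → host 4 (new)  [load 10/29]
  11 → host 4  [load 21/29]
  4 → host 4  [load 25/29]
  4 → host 4  [load 29/29]
4 hosts opened.

4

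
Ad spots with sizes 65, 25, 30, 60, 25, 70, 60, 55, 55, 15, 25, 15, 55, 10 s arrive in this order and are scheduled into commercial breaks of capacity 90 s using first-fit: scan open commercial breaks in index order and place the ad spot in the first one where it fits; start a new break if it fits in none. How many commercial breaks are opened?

7

  65 → break 1 (new)  [load 65/90]
  25 → break 1  [load 90/90]
  30 → break 2 (new)  [load 30/90]
  60 → break 2  [load 90/90]
  25 → break 3 (new)  [load 25/90]
  70 → break 4 (new)  [load 70/90]
  60 → break 3  [load 85/90]
  55 → break 5 (new)  [load 55/90]
  55 → break 6 (new)  [load 55/90]
  15 → break 4  [load 85/90]
  25 → break 5  [load 80/90]
  15 → break 6  [load 70/90]
  55 → break 7 (new)  [load 55/90]
  10 → break 5  [load 90/90]
7 commercial breaks opened.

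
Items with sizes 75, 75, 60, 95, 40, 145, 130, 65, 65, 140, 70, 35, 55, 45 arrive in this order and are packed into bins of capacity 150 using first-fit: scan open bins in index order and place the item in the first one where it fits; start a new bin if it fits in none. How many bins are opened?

  75 → bin 1 (new)  [load 75/150]
  75 → bin 1  [load 150/150]
  60 → bin 2 (new)  [load 60/150]
  95 → bin 3 (new)  [load 95/150]
  40 → bin 2  [load 100/150]
  145 → bin 4 (new)  [load 145/150]
  130 → bin 5 (new)  [load 130/150]
  65 → bin 6 (new)  [load 65/150]
  65 → bin 6  [load 130/150]
  140 → bin 7 (new)  [load 140/150]
  70 → bin 8 (new)  [load 70/150]
  35 → bin 2  [load 135/150]
  55 → bin 3  [load 150/150]
  45 → bin 8  [load 115/150]
8 bins opened.

8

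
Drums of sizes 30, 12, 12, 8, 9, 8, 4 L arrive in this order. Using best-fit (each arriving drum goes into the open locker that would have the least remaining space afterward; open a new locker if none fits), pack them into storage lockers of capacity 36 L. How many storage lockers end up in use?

  30 → locker 1 (new)  [load 30/36]
  12 → locker 2 (new)  [load 12/36]
  12 → locker 2  [load 24/36]
  8 → locker 2  [load 32/36]
  9 → locker 3 (new)  [load 9/36]
  8 → locker 3  [load 17/36]
  4 → locker 2  [load 36/36]
3 storage lockers opened.

3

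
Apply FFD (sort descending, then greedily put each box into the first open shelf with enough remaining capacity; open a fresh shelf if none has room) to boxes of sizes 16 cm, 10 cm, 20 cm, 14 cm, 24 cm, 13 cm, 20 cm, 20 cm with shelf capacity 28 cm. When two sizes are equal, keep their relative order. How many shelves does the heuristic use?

Sorted descending: 24, 20, 20, 20, 16, 14, 13, 10.
  24 → shelf 1 (new)  [load 24/28]
  20 → shelf 2 (new)  [load 20/28]
  20 → shelf 3 (new)  [load 20/28]
  20 → shelf 4 (new)  [load 20/28]
  16 → shelf 5 (new)  [load 16/28]
  14 → shelf 6 (new)  [load 14/28]
  13 → shelf 6  [load 27/28]
  10 → shelf 5  [load 26/28]
6 shelves opened.

6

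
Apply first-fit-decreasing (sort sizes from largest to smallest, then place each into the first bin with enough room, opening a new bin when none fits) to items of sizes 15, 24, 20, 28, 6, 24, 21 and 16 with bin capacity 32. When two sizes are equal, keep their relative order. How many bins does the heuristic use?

Sorted descending: 28, 24, 24, 21, 20, 16, 15, 6.
  28 → bin 1 (new)  [load 28/32]
  24 → bin 2 (new)  [load 24/32]
  24 → bin 3 (new)  [load 24/32]
  21 → bin 4 (new)  [load 21/32]
  20 → bin 5 (new)  [load 20/32]
  16 → bin 6 (new)  [load 16/32]
  15 → bin 6  [load 31/32]
  6 → bin 2  [load 30/32]
6 bins opened.

6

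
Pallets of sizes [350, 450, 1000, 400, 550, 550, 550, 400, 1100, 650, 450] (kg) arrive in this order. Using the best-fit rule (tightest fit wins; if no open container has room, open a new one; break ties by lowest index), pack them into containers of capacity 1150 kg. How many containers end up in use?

  350 → container 1 (new)  [load 350/1150]
  450 → container 1  [load 800/1150]
  1000 → container 2 (new)  [load 1000/1150]
  400 → container 3 (new)  [load 400/1150]
  550 → container 3  [load 950/1150]
  550 → container 4 (new)  [load 550/1150]
  550 → container 4  [load 1100/1150]
  400 → container 5 (new)  [load 400/1150]
  1100 → container 6 (new)  [load 1100/1150]
  650 → container 5  [load 1050/1150]
  450 → container 7 (new)  [load 450/1150]
7 containers opened.

7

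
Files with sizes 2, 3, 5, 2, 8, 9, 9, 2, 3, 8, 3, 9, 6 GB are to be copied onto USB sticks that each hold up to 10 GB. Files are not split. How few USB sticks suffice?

8

Total = 9 + 9 + 9 + 8 + 8 + 6 + 5 + 3 + 3 + 3 + 2 + 2 + 2 = 69 GB.
Lower bound: ⌈69/10⌉ = 7 USB sticks.
A packing using 8 USB sticks:
  USB stick 1: 9 = 9
  USB stick 2: 9 = 9
  USB stick 3: 9 = 9
  USB stick 4: 8 + 2 = 10
  USB stick 5: 8 + 2 = 10
  USB stick 6: 6 + 3 = 9
  USB stick 7: 5 + 3 + 2 = 10
  USB stick 8: 3 = 3
No arrangement into 7 USB sticks stays within capacity, so 8 is optimal.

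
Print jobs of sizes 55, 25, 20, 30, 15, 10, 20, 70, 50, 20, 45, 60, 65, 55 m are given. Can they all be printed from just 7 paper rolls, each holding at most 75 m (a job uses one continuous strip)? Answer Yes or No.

Total = 540 m; ⌈540/75⌉ = 8.
At least 8 paper rolls are required, but only 7 are allowed.

No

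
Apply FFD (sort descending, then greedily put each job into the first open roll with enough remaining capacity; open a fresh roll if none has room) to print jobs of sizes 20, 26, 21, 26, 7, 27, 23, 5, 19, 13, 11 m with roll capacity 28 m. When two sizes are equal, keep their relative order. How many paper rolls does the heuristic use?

Sorted descending: 27, 26, 26, 23, 21, 20, 19, 13, 11, 7, 5.
  27 → roll 1 (new)  [load 27/28]
  26 → roll 2 (new)  [load 26/28]
  26 → roll 3 (new)  [load 26/28]
  23 → roll 4 (new)  [load 23/28]
  21 → roll 5 (new)  [load 21/28]
  20 → roll 6 (new)  [load 20/28]
  19 → roll 7 (new)  [load 19/28]
  13 → roll 8 (new)  [load 13/28]
  11 → roll 8  [load 24/28]
  7 → roll 5  [load 28/28]
  5 → roll 4  [load 28/28]
8 paper rolls opened.

8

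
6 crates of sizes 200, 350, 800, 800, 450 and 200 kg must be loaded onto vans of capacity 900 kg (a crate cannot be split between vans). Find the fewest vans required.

Total = 800 + 800 + 450 + 350 + 200 + 200 = 2800 kg.
Lower bound: ⌈2800/900⌉ = 4 vans.
A packing using 4 vans:
  van 1: 800 = 800
  van 2: 800 = 800
  van 3: 450 + 350 = 800
  van 4: 200 + 200 = 400
This matches the lower bound, so 4 is optimal.

4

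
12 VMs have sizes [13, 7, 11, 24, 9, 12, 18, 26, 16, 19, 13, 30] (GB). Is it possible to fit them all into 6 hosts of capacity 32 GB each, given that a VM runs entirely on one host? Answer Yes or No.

Total = 198 GB; ⌈198/32⌉ = 7.
At least 7 hosts are required, but only 6 are allowed.

No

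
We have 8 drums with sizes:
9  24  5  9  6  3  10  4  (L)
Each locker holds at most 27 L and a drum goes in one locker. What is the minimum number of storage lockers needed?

Total = 24 + 10 + 9 + 9 + 6 + 5 + 4 + 3 = 70 L.
Lower bound: ⌈70/27⌉ = 3 storage lockers.
A packing using 3 storage lockers:
  locker 1: 24 + 3 = 27
  locker 2: 10 + 9 + 6 = 25
  locker 3: 9 + 5 + 4 = 18
This matches the lower bound, so 3 is optimal.

3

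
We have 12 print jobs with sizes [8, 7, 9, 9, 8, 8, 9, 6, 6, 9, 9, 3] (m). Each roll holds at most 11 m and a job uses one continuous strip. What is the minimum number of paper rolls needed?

11

Total = 9 + 9 + 9 + 9 + 9 + 8 + 8 + 8 + 7 + 6 + 6 + 3 = 91 m.
Lower bound: ⌈91/11⌉ = 9 paper rolls.
Also, 11 print jobs each exceed 11/2 m, and no two of those can share a roll, so at least 11 paper rolls are needed.
A packing using 11 paper rolls:
  roll 1: 9 = 9
  roll 2: 9 = 9
  roll 3: 9 = 9
  roll 4: 9 = 9
  roll 5: 9 = 9
  roll 6: 8 + 3 = 11
  roll 7: 8 = 8
  roll 8: 8 = 8
  roll 9: 7 = 7
  roll 10: 6 = 6
  roll 11: 6 = 6
This matches the lower bound, so 11 is optimal.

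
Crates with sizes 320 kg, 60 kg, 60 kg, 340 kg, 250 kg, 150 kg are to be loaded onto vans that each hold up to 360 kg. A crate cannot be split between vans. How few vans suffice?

Total = 340 + 320 + 250 + 150 + 60 + 60 = 1180 kg.
Lower bound: ⌈1180/360⌉ = 4 vans.
A packing using 4 vans:
  van 1: 340 = 340
  van 2: 320 = 320
  van 3: 250 + 60 = 310
  van 4: 150 + 60 = 210
This matches the lower bound, so 4 is optimal.

4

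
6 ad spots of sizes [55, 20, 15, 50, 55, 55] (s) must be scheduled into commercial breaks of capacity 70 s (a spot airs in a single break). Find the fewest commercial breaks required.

4

Total = 55 + 55 + 55 + 50 + 20 + 15 = 250 s.
Lower bound: ⌈250/70⌉ = 4 commercial breaks.
A packing using 4 commercial breaks:
  break 1: 55 + 15 = 70
  break 2: 55 = 55
  break 3: 55 = 55
  break 4: 50 + 20 = 70
This matches the lower bound, so 4 is optimal.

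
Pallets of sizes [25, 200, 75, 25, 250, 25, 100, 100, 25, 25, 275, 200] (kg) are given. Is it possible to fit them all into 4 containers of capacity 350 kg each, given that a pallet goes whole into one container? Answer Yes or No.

Yes

A valid assignment using 4 containers:
  container 1: 275 + 75 = 350
  container 2: 250 + 100 = 350
  container 3: 200 + 100 + 25 + 25 = 350
  container 4: 200 + 25 + 25 + 25 = 275
Every load is within 350 kg, so 4 containers suffice.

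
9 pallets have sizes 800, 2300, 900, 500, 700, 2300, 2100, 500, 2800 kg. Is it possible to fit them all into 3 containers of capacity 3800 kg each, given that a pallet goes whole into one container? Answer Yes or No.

No

Total = 12900 kg; ⌈12900/3800⌉ = 4.
At least 4 containers are required, but only 3 are allowed.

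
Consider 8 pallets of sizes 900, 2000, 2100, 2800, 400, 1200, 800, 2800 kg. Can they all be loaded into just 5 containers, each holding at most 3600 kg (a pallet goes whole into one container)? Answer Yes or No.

A valid assignment using 4 containers:
  container 1: 2800 + 800 = 3600
  container 2: 2800 + 400 = 3200
  container 3: 2100 + 1200 = 3300
  container 4: 2000 + 900 = 2900
That uses only 4 ≤ 5, so 5 containers are enough.

Yes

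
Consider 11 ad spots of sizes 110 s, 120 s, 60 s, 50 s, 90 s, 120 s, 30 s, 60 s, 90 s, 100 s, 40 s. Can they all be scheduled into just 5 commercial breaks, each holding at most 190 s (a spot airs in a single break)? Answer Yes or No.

Yes

A valid assignment using 5 commercial breaks:
  break 1: 120 + 60 = 180
  break 2: 120 + 60 = 180
  break 3: 110 + 50 + 30 = 190
  break 4: 100 + 90 = 190
  break 5: 90 + 40 = 130
Every load is within 190 s, so 5 commercial breaks suffice.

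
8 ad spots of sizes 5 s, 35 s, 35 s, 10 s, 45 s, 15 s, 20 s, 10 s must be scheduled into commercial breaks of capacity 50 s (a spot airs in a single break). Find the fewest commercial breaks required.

4

Total = 45 + 35 + 35 + 20 + 15 + 10 + 10 + 5 = 175 s.
Lower bound: ⌈175/50⌉ = 4 commercial breaks.
A packing using 4 commercial breaks:
  break 1: 45 + 5 = 50
  break 2: 35 + 15 = 50
  break 3: 35 + 10 = 45
  break 4: 20 + 10 = 30
This matches the lower bound, so 4 is optimal.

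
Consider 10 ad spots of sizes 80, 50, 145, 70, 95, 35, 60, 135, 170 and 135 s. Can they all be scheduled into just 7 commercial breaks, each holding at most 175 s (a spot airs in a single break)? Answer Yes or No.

A valid assignment using 7 commercial breaks:
  break 1: 170 = 170
  break 2: 145 = 145
  break 3: 135 + 35 = 170
  break 4: 135 = 135
  break 5: 95 + 80 = 175
  break 6: 70 + 60 = 130
  break 7: 50 = 50
Every load is within 175 s, so 7 commercial breaks suffice.

Yes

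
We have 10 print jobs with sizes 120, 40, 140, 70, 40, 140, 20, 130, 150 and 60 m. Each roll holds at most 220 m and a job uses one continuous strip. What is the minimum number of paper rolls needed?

Total = 150 + 140 + 140 + 130 + 120 + 70 + 60 + 40 + 40 + 20 = 910 m.
Lower bound: ⌈910/220⌉ = 5 paper rolls.
A packing using 5 paper rolls:
  roll 1: 150 + 70 = 220
  roll 2: 140 + 60 + 20 = 220
  roll 3: 140 + 40 + 40 = 220
  roll 4: 130 = 130
  roll 5: 120 = 120
This matches the lower bound, so 5 is optimal.

5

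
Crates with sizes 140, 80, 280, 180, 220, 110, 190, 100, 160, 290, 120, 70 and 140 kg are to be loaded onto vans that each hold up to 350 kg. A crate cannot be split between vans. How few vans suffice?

7

Total = 290 + 280 + 220 + 190 + 180 + 160 + 140 + 140 + 120 + 110 + 100 + 80 + 70 = 2080 kg.
Lower bound: ⌈2080/350⌉ = 6 vans.
A packing using 7 vans:
  van 1: 290 = 290
  van 2: 280 + 70 = 350
  van 3: 220 + 120 = 340
  van 4: 190 + 160 = 350
  van 5: 180 + 140 = 320
  van 6: 140 + 110 + 100 = 350
  van 7: 80 = 80
No arrangement into 6 vans stays within capacity, so 7 is optimal.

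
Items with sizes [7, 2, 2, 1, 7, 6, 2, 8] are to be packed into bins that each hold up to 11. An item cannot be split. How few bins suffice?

4

Total = 8 + 7 + 7 + 6 + 2 + 2 + 2 + 1 = 35.
Lower bound: ⌈35/11⌉ = 4 bins.
A packing using 4 bins:
  bin 1: 8 + 2 + 1 = 11
  bin 2: 7 + 2 + 2 = 11
  bin 3: 7 = 7
  bin 4: 6 = 6
This matches the lower bound, so 4 is optimal.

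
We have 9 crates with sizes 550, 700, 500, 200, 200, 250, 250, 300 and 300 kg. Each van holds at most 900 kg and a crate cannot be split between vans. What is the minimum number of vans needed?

Total = 700 + 550 + 500 + 300 + 300 + 250 + 250 + 200 + 200 = 3250 kg.
Lower bound: ⌈3250/900⌉ = 4 vans.
A packing using 4 vans:
  van 1: 700 + 200 = 900
  van 2: 550 + 300 = 850
  van 3: 500 + 300 = 800
  van 4: 250 + 250 + 200 = 700
This matches the lower bound, so 4 is optimal.

4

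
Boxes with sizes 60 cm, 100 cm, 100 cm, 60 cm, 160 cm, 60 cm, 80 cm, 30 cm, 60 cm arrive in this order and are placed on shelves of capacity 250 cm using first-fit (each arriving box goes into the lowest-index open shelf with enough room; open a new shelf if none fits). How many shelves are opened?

3

  60 → shelf 1 (new)  [load 60/250]
  100 → shelf 1  [load 160/250]
  100 → shelf 2 (new)  [load 100/250]
  60 → shelf 1  [load 220/250]
  160 → shelf 3 (new)  [load 160/250]
  60 → shelf 2  [load 160/250]
  80 → shelf 2  [load 240/250]
  30 → shelf 1  [load 250/250]
  60 → shelf 3  [load 220/250]
3 shelves opened.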